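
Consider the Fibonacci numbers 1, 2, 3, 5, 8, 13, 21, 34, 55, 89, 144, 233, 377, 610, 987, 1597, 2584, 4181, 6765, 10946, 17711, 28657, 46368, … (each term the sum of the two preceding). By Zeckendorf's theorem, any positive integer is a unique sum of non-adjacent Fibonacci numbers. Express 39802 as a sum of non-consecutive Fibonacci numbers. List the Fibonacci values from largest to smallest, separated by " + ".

28657 + 10946 + 144 + 55

take 28657 (≤ 39802); 39802 − 28657 = 11145
take 10946 (≤ 11145); 11145 − 10946 = 199
take 144 (≤ 199); 199 − 144 = 55
take 55 (≤ 55); 55 − 55 = 0
So 39802 = 28657 + 10946 + 144 + 55, with no two terms consecutive in the sequence.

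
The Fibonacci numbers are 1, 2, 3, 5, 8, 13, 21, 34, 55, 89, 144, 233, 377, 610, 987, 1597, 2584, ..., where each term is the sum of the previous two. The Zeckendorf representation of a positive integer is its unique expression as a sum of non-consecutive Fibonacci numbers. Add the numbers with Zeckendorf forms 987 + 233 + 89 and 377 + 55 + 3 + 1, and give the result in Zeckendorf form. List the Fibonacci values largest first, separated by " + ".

1597 + 144 + 3 + 1

The two numbers are 1309 and 436, so their sum is 1745.
Greedily peel off the largest Fibonacci term at each step:
1745: greatest Fibonacci not exceeding it is 1597, leaving 148
148: greatest Fibonacci not exceeding it is 144, leaving 4
4: greatest Fibonacci not exceeding it is 3, leaving 1
1: greatest Fibonacci not exceeding it is 1, leaving 0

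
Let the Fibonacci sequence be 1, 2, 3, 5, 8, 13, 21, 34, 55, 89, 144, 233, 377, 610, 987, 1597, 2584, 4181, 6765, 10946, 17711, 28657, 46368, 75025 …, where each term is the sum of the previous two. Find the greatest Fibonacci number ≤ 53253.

46368 ≤ 53253 < 75025, so the largest Fibonacci number not exceeding 53253 is 46368.

46368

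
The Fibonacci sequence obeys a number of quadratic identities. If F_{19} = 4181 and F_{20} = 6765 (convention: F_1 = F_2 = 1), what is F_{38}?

By the doubling identity F_{2k} = F_k(2F_{k+1} − F_k): F_{38} = 4181·(2·6765 − 4181) = 4181·9349 = 39088169.

39088169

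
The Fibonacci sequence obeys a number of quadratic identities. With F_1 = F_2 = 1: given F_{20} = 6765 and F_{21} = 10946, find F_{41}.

165580141

By F_{2k+1} = F_k² + F_{k+1}²: F_{41} = 6765² + 10946² = 45765225 + 119814916 = 165580141.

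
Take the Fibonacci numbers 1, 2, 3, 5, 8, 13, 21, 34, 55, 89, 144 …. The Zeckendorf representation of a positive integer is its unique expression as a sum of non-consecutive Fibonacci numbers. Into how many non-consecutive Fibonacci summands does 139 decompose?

4

Repeatedly subtract the largest Fibonacci number that fits:
89 ≤ 139 < 144, so take 89; remainder 50
34 ≤ 50 < 55, so take 34; remainder 16
13 ≤ 16 < 21, so take 13; remainder 3
3 ≤ 3 < 5, so take 3; remainder 0
139 = 89 + 34 + 13 + 3, which has 4 terms.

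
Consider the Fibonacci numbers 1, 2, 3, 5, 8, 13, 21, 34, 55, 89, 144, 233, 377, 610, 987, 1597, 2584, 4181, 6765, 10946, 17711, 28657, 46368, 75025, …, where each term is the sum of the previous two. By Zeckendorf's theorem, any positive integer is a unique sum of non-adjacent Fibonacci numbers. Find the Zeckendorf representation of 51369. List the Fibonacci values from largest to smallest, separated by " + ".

51369 − 46368 = 5001
5001 − 4181 = 820
820 − 610 = 210
210 − 144 = 66
66 − 55 = 11
11 − 8 = 3
3 − 3 = 0
So 51369 = 46368 + 4181 + 610 + 144 + 55 + 8 + 3, with no two terms consecutive in the sequence.

46368 + 4181 + 610 + 144 + 55 + 8 + 3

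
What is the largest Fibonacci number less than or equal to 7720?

6765

6765 ≤ 7720 < 10946, so the largest Fibonacci number not exceeding 7720 is 6765.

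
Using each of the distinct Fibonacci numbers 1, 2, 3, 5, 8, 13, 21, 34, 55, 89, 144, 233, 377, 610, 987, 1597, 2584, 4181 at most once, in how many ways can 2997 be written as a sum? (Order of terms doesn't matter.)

24

Starting from the Zeckendorf form and repeatedly splitting a term F_k into F_{k−1} + F_{k−2} (when neither is already used) reaches every representation.
2997 = 2584+377+34+2 = 2584+377+21+13+2 = 2584+233+144+34+2 = 1597+987+377+34+2 = … (20 more), for 24 in all.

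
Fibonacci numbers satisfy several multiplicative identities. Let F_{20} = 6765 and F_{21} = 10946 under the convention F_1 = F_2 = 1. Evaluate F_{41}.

165580141

By F_{2k+1} = F_k² + F_{k+1}²: F_{41} = 6765² + 10946² = 45765225 + 119814916 = 165580141.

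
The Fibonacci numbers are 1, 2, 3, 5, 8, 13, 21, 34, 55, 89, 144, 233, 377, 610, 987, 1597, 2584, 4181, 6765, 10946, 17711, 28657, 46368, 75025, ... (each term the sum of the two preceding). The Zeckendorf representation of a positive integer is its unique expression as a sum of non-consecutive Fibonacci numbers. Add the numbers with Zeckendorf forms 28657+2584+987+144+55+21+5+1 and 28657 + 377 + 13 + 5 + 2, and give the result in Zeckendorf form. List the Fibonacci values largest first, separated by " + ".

The two numbers are 32454 and 29054, so their sum is 61508.
take 46368 (≤ 61508); 61508 − 46368 = 15140
take 10946 (≤ 15140); 15140 − 10946 = 4194
take 4181 (≤ 4194); 4194 − 4181 = 13
take 13 (≤ 13); 13 − 13 = 0

46368 + 10946 + 4181 + 13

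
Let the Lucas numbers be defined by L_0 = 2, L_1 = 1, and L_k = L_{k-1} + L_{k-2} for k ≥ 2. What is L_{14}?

843

Iterating the recurrence up to L_{8} = 47 and L_{7} = 29:
L_{9} = L_{8} + L_{7} = 47 + 29 = 76
L_{10} = L_{9} + L_{8} = 76 + 47 = 123
L_{11} = L_{10} + L_{9} = 123 + 76 = 199
L_{12} = L_{11} + L_{10} = 199 + 123 = 322
L_{13} = L_{12} + L_{11} = 322 + 199 = 521
L_{14} = L_{13} + L_{12} = 521 + 322 = 843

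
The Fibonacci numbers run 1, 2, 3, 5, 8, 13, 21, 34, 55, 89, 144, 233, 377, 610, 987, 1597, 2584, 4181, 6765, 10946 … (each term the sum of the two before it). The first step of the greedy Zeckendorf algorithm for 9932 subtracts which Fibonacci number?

6765

6765 ≤ 9932 < 10946, so the largest Fibonacci number not exceeding 9932 is 6765.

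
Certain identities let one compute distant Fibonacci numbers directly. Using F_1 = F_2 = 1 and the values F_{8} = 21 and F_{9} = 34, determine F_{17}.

By F_{2k+1} = F_k² + F_{k+1}²: F_{17} = 21² + 34² = 441 + 1156 = 1597.

1597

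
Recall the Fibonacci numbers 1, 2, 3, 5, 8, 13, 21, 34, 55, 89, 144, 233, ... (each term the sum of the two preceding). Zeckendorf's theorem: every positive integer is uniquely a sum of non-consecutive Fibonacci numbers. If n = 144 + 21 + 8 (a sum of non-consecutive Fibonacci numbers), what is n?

144 + 21 + 8 = 173.

173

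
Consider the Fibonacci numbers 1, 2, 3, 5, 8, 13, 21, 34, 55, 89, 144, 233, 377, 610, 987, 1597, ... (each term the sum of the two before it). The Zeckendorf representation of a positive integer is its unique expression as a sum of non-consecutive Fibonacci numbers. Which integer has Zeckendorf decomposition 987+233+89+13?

1322

987+233+89+13 = 1322.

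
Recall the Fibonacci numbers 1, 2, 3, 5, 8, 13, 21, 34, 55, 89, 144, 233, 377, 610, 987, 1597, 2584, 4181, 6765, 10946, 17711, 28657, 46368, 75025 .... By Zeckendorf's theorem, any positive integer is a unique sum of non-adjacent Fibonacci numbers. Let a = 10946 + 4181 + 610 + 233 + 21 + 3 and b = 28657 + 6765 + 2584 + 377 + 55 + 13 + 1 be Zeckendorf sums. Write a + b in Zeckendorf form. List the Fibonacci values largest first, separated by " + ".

The two numbers are 15994 and 38452, so their sum is 54446.
46368 ≤ 54446 < 75025, so take 46368; remainder 8078
6765 ≤ 8078 < 10946, so take 6765; remainder 1313
987 ≤ 1313 < 1597, so take 987; remainder 326
233 ≤ 326 < 377, so take 233; remainder 93
89 ≤ 93 < 144, so take 89; remainder 4
3 ≤ 4 < 5, so take 3; remainder 1
1 ≤ 1 < 2, so take 1; remainder 0

46368 + 6765 + 987 + 233 + 89 + 3 + 1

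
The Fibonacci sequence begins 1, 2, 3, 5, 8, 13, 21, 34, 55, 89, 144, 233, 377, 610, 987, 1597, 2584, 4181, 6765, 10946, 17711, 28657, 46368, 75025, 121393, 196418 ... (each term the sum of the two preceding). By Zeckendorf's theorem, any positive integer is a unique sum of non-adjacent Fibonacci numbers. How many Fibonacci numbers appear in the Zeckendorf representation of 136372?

121393 ≤ 136372 < 196418, so take 121393; remainder 14979
10946 ≤ 14979 < 17711, so take 10946; remainder 4033
2584 ≤ 4033 < 4181, so take 2584; remainder 1449
987 ≤ 1449 < 1597, so take 987; remainder 462
377 ≤ 462 < 610, so take 377; remainder 85
55 ≤ 85 < 89, so take 55; remainder 30
21 ≤ 30 < 34, so take 21; remainder 9
8 ≤ 9 < 13, so take 8; remainder 1
1 ≤ 1 < 2, so take 1; remainder 0
136372 = 121393 + 10946 + 2584 + 987 + 377 + 55 + 21 + 8 + 1, which has 9 terms.

9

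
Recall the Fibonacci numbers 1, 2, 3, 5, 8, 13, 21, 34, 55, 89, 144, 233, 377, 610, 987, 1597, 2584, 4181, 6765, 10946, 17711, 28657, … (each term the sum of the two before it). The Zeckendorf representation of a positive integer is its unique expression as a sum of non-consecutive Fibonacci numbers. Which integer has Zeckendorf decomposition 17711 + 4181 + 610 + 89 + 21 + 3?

17711 + 4181 + 610 + 89 + 21 + 3 = 22615.

22615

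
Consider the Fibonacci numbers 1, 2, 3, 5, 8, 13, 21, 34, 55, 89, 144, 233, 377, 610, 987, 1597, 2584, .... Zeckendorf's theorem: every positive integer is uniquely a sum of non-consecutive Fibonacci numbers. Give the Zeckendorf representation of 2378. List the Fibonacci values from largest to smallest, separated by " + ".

1597 + 610 + 144 + 21 + 5 + 1

Greedily peel off the largest Fibonacci term at each step:
2378: greatest Fibonacci not exceeding it is 1597, leaving 781
781: greatest Fibonacci not exceeding it is 610, leaving 171
171: greatest Fibonacci not exceeding it is 144, leaving 27
27: greatest Fibonacci not exceeding it is 21, leaving 6
6: greatest Fibonacci not exceeding it is 5, leaving 1
1: greatest Fibonacci not exceeding it is 1, leaving 0
So 2378 = 1597 + 610 + 144 + 21 + 5 + 1, with no two terms consecutive in the sequence.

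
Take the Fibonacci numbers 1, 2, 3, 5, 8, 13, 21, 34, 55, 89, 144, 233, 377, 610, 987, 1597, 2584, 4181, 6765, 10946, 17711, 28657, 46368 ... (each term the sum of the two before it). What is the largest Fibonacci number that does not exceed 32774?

28657

28657 ≤ 32774 < 46368, so the largest Fibonacci number not exceeding 32774 is 28657.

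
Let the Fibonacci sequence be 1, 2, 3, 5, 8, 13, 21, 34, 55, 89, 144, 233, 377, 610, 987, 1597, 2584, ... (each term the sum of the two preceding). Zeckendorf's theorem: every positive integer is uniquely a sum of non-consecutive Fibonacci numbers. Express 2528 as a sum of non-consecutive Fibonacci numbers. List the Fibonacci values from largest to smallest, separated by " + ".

1597 + 610 + 233 + 55 + 21 + 8 + 3 + 1

Greedily peel off the largest Fibonacci term at each step:
largest Fibonacci ≤ 2528 is 1597; 2528 − 1597 = 931
largest Fibonacci ≤ 931 is 610; 931 − 610 = 321
largest Fibonacci ≤ 321 is 233; 321 − 233 = 88
largest Fibonacci ≤ 88 is 55; 88 − 55 = 33
largest Fibonacci ≤ 33 is 21; 33 − 21 = 12
largest Fibonacci ≤ 12 is 8; 12 − 8 = 4
largest Fibonacci ≤ 4 is 3; 4 − 3 = 1
largest Fibonacci ≤ 1 is 1; 1 − 1 = 0
So 2528 = 1597 + 610 + 233 + 55 + 21 + 8 + 3 + 1, with no two terms consecutive in the sequence.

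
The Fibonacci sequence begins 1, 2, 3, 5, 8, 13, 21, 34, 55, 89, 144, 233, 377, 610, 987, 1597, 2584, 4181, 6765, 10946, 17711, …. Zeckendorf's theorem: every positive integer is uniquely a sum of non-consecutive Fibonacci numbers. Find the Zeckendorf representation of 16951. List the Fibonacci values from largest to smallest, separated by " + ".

10946 + 4181 + 1597 + 144 + 55 + 21 + 5 + 2

largest Fibonacci ≤ 16951 is 10946; 16951 − 10946 = 6005
largest Fibonacci ≤ 6005 is 4181; 6005 − 4181 = 1824
largest Fibonacci ≤ 1824 is 1597; 1824 − 1597 = 227
largest Fibonacci ≤ 227 is 144; 227 − 144 = 83
largest Fibonacci ≤ 83 is 55; 83 − 55 = 28
largest Fibonacci ≤ 28 is 21; 28 − 21 = 7
largest Fibonacci ≤ 7 is 5; 7 − 5 = 2
largest Fibonacci ≤ 2 is 2; 2 − 2 = 0
So 16951 = 10946 + 4181 + 1597 + 144 + 55 + 21 + 5 + 2, with no two terms consecutive in the sequence.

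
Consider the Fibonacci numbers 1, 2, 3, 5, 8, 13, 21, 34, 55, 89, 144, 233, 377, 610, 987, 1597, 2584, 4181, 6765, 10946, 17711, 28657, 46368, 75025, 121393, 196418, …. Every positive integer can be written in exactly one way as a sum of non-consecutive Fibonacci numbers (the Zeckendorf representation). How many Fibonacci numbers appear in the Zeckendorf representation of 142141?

Greedily peel off the largest Fibonacci term at each step:
121393 ≤ 142141 < 196418, so take 121393; remainder 20748
17711 ≤ 20748 < 28657, so take 17711; remainder 3037
2584 ≤ 3037 < 4181, so take 2584; remainder 453
377 ≤ 453 < 610, so take 377; remainder 76
55 ≤ 76 < 89, so take 55; remainder 21
21 ≤ 21 < 34, so take 21; remainder 0
142141 = 121393 + 17711 + 2584 + 377 + 55 + 21, which has 6 terms.

6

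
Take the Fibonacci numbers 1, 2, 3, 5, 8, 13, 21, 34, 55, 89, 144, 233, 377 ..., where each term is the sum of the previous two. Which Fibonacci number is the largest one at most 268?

233 ≤ 268 < 377, so the largest Fibonacci number not exceeding 268 is 233.

233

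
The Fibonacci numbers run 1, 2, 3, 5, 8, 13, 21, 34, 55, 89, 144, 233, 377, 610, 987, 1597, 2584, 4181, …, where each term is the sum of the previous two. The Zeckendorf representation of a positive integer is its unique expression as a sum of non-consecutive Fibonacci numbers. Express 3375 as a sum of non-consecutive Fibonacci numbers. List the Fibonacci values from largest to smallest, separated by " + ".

2584 + 610 + 144 + 34 + 3

take 2584 (≤ 3375); 3375 − 2584 = 791
take 610 (≤ 791); 791 − 610 = 181
take 144 (≤ 181); 181 − 144 = 37
take 34 (≤ 37); 37 − 34 = 3
take 3 (≤ 3); 3 − 3 = 0
So 3375 = 2584 + 610 + 144 + 34 + 3, with no two terms consecutive in the sequence.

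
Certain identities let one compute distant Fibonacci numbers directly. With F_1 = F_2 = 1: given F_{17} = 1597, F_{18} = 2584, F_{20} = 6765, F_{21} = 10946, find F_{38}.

39088169

By the addition formula F_{m+n} = F_m F_{n+1} + F_{m−1} F_n with m=21, n=17: F_{38} = 10946·2584 + 6765·1597 = 28284464 + 10803705 = 39088169.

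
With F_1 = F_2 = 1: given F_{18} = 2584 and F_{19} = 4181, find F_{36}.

By the doubling identity F_{2k} = F_k(2F_{k+1} − F_k): F_{36} = 2584·(2·4181 − 2584) = 2584·5778 = 14930352.

14930352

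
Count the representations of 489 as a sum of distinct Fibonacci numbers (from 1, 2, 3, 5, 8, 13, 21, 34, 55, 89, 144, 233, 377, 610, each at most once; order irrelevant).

489 = 377+89+21+2 = 377+89+13+8+2 = 377+55+34+21+2 = … (9 more), for 12 in all.

12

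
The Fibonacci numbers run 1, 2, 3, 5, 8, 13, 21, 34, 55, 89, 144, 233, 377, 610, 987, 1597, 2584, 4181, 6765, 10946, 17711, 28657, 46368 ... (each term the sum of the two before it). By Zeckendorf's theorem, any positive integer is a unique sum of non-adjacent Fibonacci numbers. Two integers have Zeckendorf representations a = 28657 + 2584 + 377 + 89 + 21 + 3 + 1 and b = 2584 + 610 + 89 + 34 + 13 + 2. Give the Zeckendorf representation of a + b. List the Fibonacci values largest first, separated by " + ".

The two numbers are 31732 and 3332, so their sum is 35064.
Greedily peel off the largest Fibonacci term at each step:
35064 − 28657 = 6407
6407 − 4181 = 2226
2226 − 1597 = 629
629 − 610 = 19
19 − 13 = 6
6 − 5 = 1
1 − 1 = 0

28657 + 4181 + 1597 + 610 + 13 + 5 + 1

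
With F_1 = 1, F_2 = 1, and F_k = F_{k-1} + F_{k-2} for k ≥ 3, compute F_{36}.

Iterating the recurrence up to F_{29} = 514229 and F_{28} = 317811:
F_{30} = F_{29} + F_{28} = 514229 + 317811 = 832040
F_{31} = F_{30} + F_{29} = 832040 + 514229 = 1346269
F_{32} = F_{31} + F_{30} = 1346269 + 832040 = 2178309
F_{33} = F_{32} + F_{31} = 2178309 + 1346269 = 3524578
F_{34} = F_{33} + F_{32} = 3524578 + 2178309 = 5702887
F_{35} = F_{34} + F_{33} = 5702887 + 3524578 = 9227465
F_{36} = F_{35} + F_{34} = 9227465 + 5702887 = 14930352

14930352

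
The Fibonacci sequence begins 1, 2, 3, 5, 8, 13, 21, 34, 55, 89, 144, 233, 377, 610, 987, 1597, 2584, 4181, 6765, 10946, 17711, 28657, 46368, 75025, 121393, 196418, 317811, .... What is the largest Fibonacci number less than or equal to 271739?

196418 ≤ 271739 < 317811, so the largest Fibonacci number not exceeding 271739 is 196418.

196418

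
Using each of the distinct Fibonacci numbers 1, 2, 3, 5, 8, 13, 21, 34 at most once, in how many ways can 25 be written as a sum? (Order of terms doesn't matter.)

25 = 21+3+1 = 13+8+3+1 — 2 representations.

2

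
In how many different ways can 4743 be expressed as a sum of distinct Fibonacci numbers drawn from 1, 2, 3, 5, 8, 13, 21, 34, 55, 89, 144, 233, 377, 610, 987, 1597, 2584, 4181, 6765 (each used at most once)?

4743 = 4181+377+144+34+5+2 = 4181+377+144+21+13+5+2 = 4181+377+89+55+34+5+2 = 2584+1597+377+144+34+5+2 = 4181+377+89+55+21+13+5+2 = … (13 more), for 18 in all.

18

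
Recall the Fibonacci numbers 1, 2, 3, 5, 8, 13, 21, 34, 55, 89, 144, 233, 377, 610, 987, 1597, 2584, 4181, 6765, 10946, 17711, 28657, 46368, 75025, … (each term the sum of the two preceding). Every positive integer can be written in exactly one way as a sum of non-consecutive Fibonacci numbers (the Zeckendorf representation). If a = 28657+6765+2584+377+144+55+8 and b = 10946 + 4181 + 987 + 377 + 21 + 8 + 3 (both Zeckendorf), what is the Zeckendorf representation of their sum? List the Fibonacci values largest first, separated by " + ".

The two numbers are 38590 and 16523, so their sum is 55113.
Greedy algorithm:
largest Fibonacci ≤ 55113 is 46368; 55113 − 46368 = 8745
largest Fibonacci ≤ 8745 is 6765; 8745 − 6765 = 1980
largest Fibonacci ≤ 1980 is 1597; 1980 − 1597 = 383
largest Fibonacci ≤ 383 is 377; 383 − 377 = 6
largest Fibonacci ≤ 6 is 5; 6 − 5 = 1
largest Fibonacci ≤ 1 is 1; 1 − 1 = 0

46368 + 6765 + 1597 + 377 + 5 + 1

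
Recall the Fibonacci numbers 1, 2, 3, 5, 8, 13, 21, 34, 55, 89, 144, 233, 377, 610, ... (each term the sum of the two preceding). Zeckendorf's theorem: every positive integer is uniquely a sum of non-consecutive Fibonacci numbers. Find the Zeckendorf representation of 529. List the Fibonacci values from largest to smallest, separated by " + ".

Repeatedly subtract the largest Fibonacci number that fits:
subtract 377 from 529: 152 remains
subtract 144 from 152: 8 remains
subtract 8 from 8: 0 remains
So 529 = 377 + 144 + 8, with no two terms consecutive in the sequence.

377 + 144 + 8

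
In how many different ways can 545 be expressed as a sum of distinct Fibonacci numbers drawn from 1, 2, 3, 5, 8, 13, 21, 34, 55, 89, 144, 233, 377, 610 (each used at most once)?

545 = 377+144+21+3 = 377+144+21+2+1 = 377+144+13+8+3 = 377+89+55+21+3 = 377+144+13+8+2+1 = … (16 more), for 21 in all.

21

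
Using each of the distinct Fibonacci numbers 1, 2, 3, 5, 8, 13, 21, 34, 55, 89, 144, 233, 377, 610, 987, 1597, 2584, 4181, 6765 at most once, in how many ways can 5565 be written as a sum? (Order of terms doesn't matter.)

Each representation comes from the Zeckendorf form by replacing some F_k with F_{k−1} + F_{k−2} where possible.
5565 = 4181+987+377+13+5+2 = 4181+987+233+144+13+5+2 = 2584+1597+987+377+13+5+2 = 4181+987+233+89+55+13+5+2 = … (10 more), for 14 in all.

14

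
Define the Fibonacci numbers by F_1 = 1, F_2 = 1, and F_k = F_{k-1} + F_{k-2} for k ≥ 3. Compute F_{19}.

Iterating the recurrence up to F_{15} = 610 and F_{14} = 377:
F_{16} = F_{15} + F_{14} = 610 + 377 = 987
F_{17} = F_{16} + F_{15} = 987 + 610 = 1597
F_{18} = F_{17} + F_{16} = 1597 + 987 = 2584
F_{19} = F_{18} + F_{17} = 2584 + 1597 = 4181

4181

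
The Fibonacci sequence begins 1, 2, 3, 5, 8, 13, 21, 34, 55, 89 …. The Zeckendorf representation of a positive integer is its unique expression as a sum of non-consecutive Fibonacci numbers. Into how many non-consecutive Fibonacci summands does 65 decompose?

3

65 − 55 = 10
10 − 8 = 2
2 − 2 = 0
65 = 55 + 8 + 2, which has 3 terms.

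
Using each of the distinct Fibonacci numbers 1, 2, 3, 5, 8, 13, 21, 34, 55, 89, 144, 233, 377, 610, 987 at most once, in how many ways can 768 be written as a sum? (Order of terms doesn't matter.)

18

Starting from the Zeckendorf form and repeatedly splitting a term F_k into F_{k−1} + F_{k−2} (when neither is already used) reaches every representation.
768 = 610+144+13+1 = 610+144+8+5+1 = 610+89+55+13+1 = … (15 more), for 18 in all.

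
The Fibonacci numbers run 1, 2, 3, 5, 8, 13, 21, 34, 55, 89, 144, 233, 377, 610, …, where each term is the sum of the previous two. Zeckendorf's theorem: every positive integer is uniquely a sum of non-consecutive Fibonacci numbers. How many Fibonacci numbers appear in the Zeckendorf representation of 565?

5

565 − 377 = 188
188 − 144 = 44
44 − 34 = 10
10 − 8 = 2
2 − 2 = 0
565 = 377 + 144 + 34 + 8 + 2, which has 5 terms.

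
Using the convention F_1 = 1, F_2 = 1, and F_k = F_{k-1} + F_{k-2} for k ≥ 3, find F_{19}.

Iterating the recurrence up to F_{13} = 233 and F_{12} = 144:
F_{14} = F_{13} + F_{12} = 233 + 144 = 377
F_{15} = F_{14} + F_{13} = 377 + 233 = 610
F_{16} = F_{15} + F_{14} = 610 + 377 = 987
F_{17} = F_{16} + F_{15} = 987 + 610 = 1597
F_{18} = F_{17} + F_{16} = 1597 + 987 = 2584
F_{19} = F_{18} + F_{17} = 2584 + 1597 = 4181

4181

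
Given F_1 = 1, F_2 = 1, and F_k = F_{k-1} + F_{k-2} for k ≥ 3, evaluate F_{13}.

Iterating the recurrence up to F_{6} = 8 and F_{5} = 5:
F_{7} = F_{6} + F_{5} = 8 + 5 = 13
F_{8} = F_{7} + F_{6} = 13 + 8 = 21
F_{9} = F_{8} + F_{7} = 21 + 13 = 34
F_{10} = F_{9} + F_{8} = 34 + 21 = 55
F_{11} = F_{10} + F_{9} = 55 + 34 = 89
F_{12} = F_{11} + F_{10} = 89 + 55 = 144
F_{13} = F_{12} + F_{11} = 144 + 89 = 233

233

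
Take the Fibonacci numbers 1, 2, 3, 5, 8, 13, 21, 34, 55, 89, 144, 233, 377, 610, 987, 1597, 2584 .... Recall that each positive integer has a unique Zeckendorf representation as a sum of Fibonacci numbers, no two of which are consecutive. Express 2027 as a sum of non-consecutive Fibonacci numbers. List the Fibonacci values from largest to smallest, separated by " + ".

Repeatedly subtract the largest Fibonacci number that fits:
largest Fibonacci ≤ 2027 is 1597; 2027 − 1597 = 430
largest Fibonacci ≤ 430 is 377; 430 − 377 = 53
largest Fibonacci ≤ 53 is 34; 53 − 34 = 19
largest Fibonacci ≤ 19 is 13; 19 − 13 = 6
largest Fibonacci ≤ 6 is 5; 6 − 5 = 1
largest Fibonacci ≤ 1 is 1; 1 − 1 = 0
So 2027 = 1597 + 377 + 34 + 13 + 5 + 1, with no two terms consecutive in the sequence.

1597 + 377 + 34 + 13 + 5 + 1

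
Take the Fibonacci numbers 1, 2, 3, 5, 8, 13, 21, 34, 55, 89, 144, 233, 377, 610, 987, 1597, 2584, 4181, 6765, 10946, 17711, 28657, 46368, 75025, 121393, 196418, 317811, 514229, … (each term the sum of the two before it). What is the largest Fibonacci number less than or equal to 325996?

317811 ≤ 325996 < 514229, so the largest Fibonacci number not exceeding 325996 is 317811.

317811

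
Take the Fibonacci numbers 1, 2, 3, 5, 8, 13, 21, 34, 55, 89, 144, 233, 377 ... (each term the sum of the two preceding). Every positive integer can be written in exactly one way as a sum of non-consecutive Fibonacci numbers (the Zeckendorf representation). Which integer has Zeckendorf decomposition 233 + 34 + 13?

233 + 34 + 13 = 280.

280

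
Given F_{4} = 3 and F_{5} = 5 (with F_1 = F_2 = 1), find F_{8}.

21

By the doubling identity F_{2k} = F_k(2F_{k+1} − F_k): F_{8} = 3·(2·5 − 3) = 3·7 = 21.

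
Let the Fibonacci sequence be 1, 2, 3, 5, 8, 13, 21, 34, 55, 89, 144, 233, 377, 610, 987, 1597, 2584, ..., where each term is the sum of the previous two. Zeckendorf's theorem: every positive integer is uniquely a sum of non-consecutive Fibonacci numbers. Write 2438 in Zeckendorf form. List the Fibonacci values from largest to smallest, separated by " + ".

Greedy algorithm:
subtract 1597 from 2438: 841 remains
subtract 610 from 841: 231 remains
subtract 144 from 231: 87 remains
subtract 55 from 87: 32 remains
subtract 21 from 32: 11 remains
subtract 8 from 11: 3 remains
subtract 3 from 3: 0 remains
So 2438 = 1597 + 610 + 144 + 55 + 21 + 8 + 3, with no two terms consecutive in the sequence.

1597 + 610 + 144 + 55 + 21 + 8 + 3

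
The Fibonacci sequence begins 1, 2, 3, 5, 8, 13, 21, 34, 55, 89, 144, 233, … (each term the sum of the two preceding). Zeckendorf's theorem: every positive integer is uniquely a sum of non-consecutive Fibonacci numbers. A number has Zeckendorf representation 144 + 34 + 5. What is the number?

144 + 34 + 5 = 183.

183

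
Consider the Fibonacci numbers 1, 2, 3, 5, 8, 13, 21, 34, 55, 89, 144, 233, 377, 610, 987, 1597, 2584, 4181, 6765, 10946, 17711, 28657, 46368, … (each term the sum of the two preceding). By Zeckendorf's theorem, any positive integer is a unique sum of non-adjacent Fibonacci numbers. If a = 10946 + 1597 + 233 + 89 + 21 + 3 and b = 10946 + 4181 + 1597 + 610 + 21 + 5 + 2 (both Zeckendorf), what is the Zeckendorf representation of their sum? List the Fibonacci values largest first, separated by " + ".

The two numbers are 12889 and 17362, so their sum is 30251.
28657 ≤ 30251 < 46368, so take 28657; remainder 1594
987 ≤ 1594 < 1597, so take 987; remainder 607
377 ≤ 607 < 610, so take 377; remainder 230
144 ≤ 230 < 233, so take 144; remainder 86
55 ≤ 86 < 89, so take 55; remainder 31
21 ≤ 31 < 34, so take 21; remainder 10
8 ≤ 10 < 13, so take 8; remainder 2
2 ≤ 2 < 3, so take 2; remainder 0

28657 + 987 + 377 + 144 + 55 + 21 + 8 + 2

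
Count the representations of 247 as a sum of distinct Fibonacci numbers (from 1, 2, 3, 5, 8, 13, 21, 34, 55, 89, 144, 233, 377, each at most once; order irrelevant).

11

Starting from the Zeckendorf form and repeatedly splitting a term F_k into F_{k−1} + F_{k−2} (when neither is already used) reaches every representation.
247 = 233+13+1 = 233+8+5+1 = 144+89+13+1 = 233+8+3+2+1 = 144+89+8+5+1 = … (6 more), for 11 in all.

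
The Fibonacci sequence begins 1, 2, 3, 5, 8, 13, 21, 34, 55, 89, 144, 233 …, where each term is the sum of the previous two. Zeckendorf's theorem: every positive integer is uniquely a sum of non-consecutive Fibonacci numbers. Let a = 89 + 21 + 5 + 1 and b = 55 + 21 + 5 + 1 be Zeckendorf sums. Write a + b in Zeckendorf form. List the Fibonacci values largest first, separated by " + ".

The two numbers are 116 and 82, so their sum is 198.
198: greatest Fibonacci not exceeding it is 144, leaving 54
54: greatest Fibonacci not exceeding it is 34, leaving 20
20: greatest Fibonacci not exceeding it is 13, leaving 7
7: greatest Fibonacci not exceeding it is 5, leaving 2
2: greatest Fibonacci not exceeding it is 2, leaving 0

144 + 34 + 13 + 5 + 2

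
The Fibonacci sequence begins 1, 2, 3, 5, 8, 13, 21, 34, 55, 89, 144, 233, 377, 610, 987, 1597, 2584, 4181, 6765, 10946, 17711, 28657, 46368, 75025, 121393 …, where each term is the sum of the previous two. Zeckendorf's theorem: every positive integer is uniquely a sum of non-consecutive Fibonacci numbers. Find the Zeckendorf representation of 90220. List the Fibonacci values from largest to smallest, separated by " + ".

Greedily peel off the largest Fibonacci term at each step:
take 75025 (≤ 90220); 90220 − 75025 = 15195
take 10946 (≤ 15195); 15195 − 10946 = 4249
take 4181 (≤ 4249); 4249 − 4181 = 68
take 55 (≤ 68); 68 − 55 = 13
take 13 (≤ 13); 13 − 13 = 0
So 90220 = 75025 + 10946 + 4181 + 55 + 13, with no two terms consecutive in the sequence.

75025 + 10946 + 4181 + 55 + 13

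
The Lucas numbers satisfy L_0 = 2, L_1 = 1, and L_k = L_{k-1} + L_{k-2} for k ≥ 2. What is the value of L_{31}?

3010349

Iterating the recurrence up to L_{24} = 103682 and L_{23} = 64079:
L_{25} = L_{24} + L_{23} = 103682 + 64079 = 167761
L_{26} = L_{25} + L_{24} = 167761 + 103682 = 271443
L_{27} = L_{26} + L_{25} = 271443 + 167761 = 439204
L_{28} = L_{27} + L_{26} = 439204 + 271443 = 710647
L_{29} = L_{28} + L_{27} = 710647 + 439204 = 1149851
L_{30} = L_{29} + L_{28} = 1149851 + 710647 = 1860498
L_{31} = L_{30} + L_{29} = 1860498 + 1149851 = 3010349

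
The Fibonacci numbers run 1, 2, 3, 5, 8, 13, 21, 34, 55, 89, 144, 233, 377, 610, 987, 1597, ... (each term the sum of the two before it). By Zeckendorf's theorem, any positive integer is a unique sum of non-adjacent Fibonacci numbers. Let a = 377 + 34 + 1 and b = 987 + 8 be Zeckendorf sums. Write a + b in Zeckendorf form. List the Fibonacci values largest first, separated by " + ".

987 + 377 + 34 + 8 + 1

The two numbers are 412 and 995, so their sum is 1407.
1407 − 987 = 420
420 − 377 = 43
43 − 34 = 9
9 − 8 = 1
1 − 1 = 0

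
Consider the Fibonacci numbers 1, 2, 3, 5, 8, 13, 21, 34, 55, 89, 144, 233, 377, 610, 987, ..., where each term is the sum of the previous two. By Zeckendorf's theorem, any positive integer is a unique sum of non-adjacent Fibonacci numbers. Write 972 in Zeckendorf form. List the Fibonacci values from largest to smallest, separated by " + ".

610 + 233 + 89 + 34 + 5 + 1

Repeatedly subtract the largest Fibonacci number that fits:
take 610 (≤ 972); 972 − 610 = 362
take 233 (≤ 362); 362 − 233 = 129
take 89 (≤ 129); 129 − 89 = 40
take 34 (≤ 40); 40 − 34 = 6
take 5 (≤ 6); 6 − 5 = 1
take 1 (≤ 1); 1 − 1 = 0
So 972 = 610 + 233 + 89 + 34 + 5 + 1, with no two terms consecutive in the sequence.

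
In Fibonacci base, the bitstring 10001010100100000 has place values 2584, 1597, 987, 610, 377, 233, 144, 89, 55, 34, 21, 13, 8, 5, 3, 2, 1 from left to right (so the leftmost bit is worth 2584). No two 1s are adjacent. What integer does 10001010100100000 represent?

Summing the place values of the 1 bits: 2584 + 377 + 144 + 55 + 13 = 3173.

3173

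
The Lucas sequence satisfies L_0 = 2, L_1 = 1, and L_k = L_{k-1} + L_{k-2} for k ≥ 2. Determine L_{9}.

76

Iterating the recurrence up to L_{4} = 7 and L_{3} = 4:
L_{5} = L_{4} + L_{3} = 7 + 4 = 11
L_{6} = L_{5} + L_{4} = 11 + 7 = 18
L_{7} = L_{6} + L_{5} = 18 + 11 = 29
L_{8} = L_{7} + L_{6} = 29 + 18 = 47
L_{9} = L_{8} + L_{7} = 47 + 29 = 76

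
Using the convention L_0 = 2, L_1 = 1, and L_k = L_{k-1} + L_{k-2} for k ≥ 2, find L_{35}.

Iterating the recurrence up to L_{29} = 1149851 and L_{28} = 710647:
L_{30} = L_{29} + L_{28} = 1149851 + 710647 = 1860498
L_{31} = L_{30} + L_{29} = 1860498 + 1149851 = 3010349
L_{32} = L_{31} + L_{30} = 3010349 + 1860498 = 4870847
L_{33} = L_{32} + L_{31} = 4870847 + 3010349 = 7881196
L_{34} = L_{33} + L_{32} = 7881196 + 4870847 = 12752043
L_{35} = L_{34} + L_{33} = 12752043 + 7881196 = 20633239

20633239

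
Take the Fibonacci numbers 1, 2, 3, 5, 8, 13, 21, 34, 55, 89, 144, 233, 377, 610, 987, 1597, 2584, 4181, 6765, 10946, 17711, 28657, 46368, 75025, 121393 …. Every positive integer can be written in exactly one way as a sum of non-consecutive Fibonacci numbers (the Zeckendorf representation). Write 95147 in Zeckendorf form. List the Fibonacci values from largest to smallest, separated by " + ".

Greedily peel off the largest Fibonacci term at each step:
largest Fibonacci ≤ 95147 is 75025; 95147 − 75025 = 20122
largest Fibonacci ≤ 20122 is 17711; 20122 − 17711 = 2411
largest Fibonacci ≤ 2411 is 1597; 2411 − 1597 = 814
largest Fibonacci ≤ 814 is 610; 814 − 610 = 204
largest Fibonacci ≤ 204 is 144; 204 − 144 = 60
largest Fibonacci ≤ 60 is 55; 60 − 55 = 5
largest Fibonacci ≤ 5 is 5; 5 − 5 = 0
So 95147 = 75025 + 17711 + 1597 + 610 + 144 + 55 + 5, with no two terms consecutive in the sequence.

75025 + 17711 + 1597 + 610 + 144 + 55 + 5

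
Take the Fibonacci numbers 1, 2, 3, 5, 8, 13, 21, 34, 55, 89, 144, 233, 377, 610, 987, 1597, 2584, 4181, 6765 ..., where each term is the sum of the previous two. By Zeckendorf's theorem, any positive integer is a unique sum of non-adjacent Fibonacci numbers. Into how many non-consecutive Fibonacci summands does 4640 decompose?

6

subtract 4181 from 4640: 459 remains
subtract 377 from 459: 82 remains
subtract 55 from 82: 27 remains
subtract 21 from 27: 6 remains
subtract 5 from 6: 1 remains
subtract 1 from 1: 0 remains
4640 = 4181 + 377 + 55 + 21 + 5 + 1, which has 6 terms.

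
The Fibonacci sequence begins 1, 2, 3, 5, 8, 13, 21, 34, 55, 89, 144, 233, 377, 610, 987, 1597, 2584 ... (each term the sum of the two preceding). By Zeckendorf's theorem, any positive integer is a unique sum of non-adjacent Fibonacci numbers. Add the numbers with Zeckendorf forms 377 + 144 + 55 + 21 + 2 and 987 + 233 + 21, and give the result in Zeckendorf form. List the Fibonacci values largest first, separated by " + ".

1597 + 233 + 8 + 2

The two numbers are 599 and 1241, so their sum is 1840.
Greedy algorithm:
largest Fibonacci ≤ 1840 is 1597; 1840 − 1597 = 243
largest Fibonacci ≤ 243 is 233; 243 − 233 = 10
largest Fibonacci ≤ 10 is 8; 10 − 8 = 2
largest Fibonacci ≤ 2 is 2; 2 − 2 = 0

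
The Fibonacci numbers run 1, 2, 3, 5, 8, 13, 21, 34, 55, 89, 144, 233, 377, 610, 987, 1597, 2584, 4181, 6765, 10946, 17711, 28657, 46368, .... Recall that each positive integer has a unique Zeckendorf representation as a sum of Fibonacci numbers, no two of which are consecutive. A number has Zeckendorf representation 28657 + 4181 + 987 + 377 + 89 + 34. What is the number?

28657 + 4181 + 987 + 377 + 89 + 34 = 34325.

34325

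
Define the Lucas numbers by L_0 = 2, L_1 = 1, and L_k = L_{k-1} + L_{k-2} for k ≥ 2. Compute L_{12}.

322

Iterating the recurrence up to L_{8} = 47 and L_{7} = 29:
L_{9} = L_{8} + L_{7} = 47 + 29 = 76
L_{10} = L_{9} + L_{8} = 76 + 47 = 123
L_{11} = L_{10} + L_{9} = 123 + 76 = 199
L_{12} = L_{11} + L_{10} = 199 + 123 = 322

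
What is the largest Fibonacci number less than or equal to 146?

144 ≤ 146 < 233, so the largest Fibonacci number not exceeding 146 is 144.

144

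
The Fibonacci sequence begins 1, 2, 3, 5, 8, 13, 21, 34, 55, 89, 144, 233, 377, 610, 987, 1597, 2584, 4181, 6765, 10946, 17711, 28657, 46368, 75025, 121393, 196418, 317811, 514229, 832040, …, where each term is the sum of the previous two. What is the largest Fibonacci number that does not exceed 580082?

514229

514229 ≤ 580082 < 832040, so the largest Fibonacci number not exceeding 580082 is 514229.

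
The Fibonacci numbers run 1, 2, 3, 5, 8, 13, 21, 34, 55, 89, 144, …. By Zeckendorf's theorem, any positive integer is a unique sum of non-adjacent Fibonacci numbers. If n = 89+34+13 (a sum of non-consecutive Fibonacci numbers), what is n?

136

89+34+13 = 136.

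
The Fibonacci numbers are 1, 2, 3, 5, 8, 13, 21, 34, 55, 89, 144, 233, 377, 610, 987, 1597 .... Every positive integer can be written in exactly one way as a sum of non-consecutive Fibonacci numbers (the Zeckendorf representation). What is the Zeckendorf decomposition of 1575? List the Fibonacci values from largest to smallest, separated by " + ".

1575: greatest Fibonacci not exceeding it is 987, leaving 588
588: greatest Fibonacci not exceeding it is 377, leaving 211
211: greatest Fibonacci not exceeding it is 144, leaving 67
67: greatest Fibonacci not exceeding it is 55, leaving 12
12: greatest Fibonacci not exceeding it is 8, leaving 4
4: greatest Fibonacci not exceeding it is 3, leaving 1
1: greatest Fibonacci not exceeding it is 1, leaving 0
So 1575 = 987 + 377 + 144 + 55 + 8 + 3 + 1, with no two terms consecutive in the sequence.

987 + 377 + 144 + 55 + 8 + 3 + 1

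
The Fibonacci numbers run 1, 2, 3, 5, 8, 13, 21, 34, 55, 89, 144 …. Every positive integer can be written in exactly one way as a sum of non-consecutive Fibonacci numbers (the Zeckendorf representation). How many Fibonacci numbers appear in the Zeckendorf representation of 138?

4

138: greatest Fibonacci not exceeding it is 89, leaving 49
49: greatest Fibonacci not exceeding it is 34, leaving 15
15: greatest Fibonacci not exceeding it is 13, leaving 2
2: greatest Fibonacci not exceeding it is 2, leaving 0
138 = 89 + 34 + 13 + 2, which has 4 terms.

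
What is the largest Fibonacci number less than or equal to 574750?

514229

514229 ≤ 574750 < 832040, so the largest Fibonacci number not exceeding 574750 is 514229.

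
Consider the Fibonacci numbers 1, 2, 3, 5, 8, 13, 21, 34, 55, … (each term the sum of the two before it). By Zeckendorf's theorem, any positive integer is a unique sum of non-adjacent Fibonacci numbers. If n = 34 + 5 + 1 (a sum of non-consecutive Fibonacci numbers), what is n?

40

34 + 5 + 1 = 40.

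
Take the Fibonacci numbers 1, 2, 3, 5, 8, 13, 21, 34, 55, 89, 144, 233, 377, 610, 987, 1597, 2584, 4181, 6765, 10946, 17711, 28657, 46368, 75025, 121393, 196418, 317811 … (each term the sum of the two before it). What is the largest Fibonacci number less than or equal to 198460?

196418 ≤ 198460 < 317811, so the largest Fibonacci number not exceeding 198460 is 196418.

196418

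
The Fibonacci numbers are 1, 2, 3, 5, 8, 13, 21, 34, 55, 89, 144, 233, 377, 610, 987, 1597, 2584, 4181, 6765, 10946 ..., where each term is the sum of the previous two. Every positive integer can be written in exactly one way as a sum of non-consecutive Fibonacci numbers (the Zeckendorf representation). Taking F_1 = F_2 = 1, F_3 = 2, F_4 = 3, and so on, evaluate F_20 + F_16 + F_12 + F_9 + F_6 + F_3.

7940

F_20 + F_16 + F_12 + F_9 + F_6 + F_3 = 6765 + 987 + 144 + 34 + 8 + 2 = 7940.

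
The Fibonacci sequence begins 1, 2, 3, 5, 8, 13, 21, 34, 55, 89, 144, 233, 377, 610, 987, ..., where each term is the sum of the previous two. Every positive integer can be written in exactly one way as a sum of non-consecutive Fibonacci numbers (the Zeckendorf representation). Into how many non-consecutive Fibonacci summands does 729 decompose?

5

subtract 610 from 729: 119 remains
subtract 89 from 119: 30 remains
subtract 21 from 30: 9 remains
subtract 8 from 9: 1 remains
subtract 1 from 1: 0 remains
729 = 610 + 89 + 21 + 8 + 1, which has 5 terms.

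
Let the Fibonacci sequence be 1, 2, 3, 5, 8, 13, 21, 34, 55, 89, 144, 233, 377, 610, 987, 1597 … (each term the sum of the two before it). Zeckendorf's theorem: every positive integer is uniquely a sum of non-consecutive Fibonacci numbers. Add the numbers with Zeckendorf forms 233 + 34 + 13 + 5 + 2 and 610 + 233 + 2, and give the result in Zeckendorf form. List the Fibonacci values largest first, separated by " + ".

987 + 144 + 1

The two numbers are 287 and 845, so their sum is 1132.
987 ≤ 1132 < 1597, so take 987; remainder 145
144 ≤ 145 < 233, so take 144; remainder 1
1 ≤ 1 < 2, so take 1; remainder 0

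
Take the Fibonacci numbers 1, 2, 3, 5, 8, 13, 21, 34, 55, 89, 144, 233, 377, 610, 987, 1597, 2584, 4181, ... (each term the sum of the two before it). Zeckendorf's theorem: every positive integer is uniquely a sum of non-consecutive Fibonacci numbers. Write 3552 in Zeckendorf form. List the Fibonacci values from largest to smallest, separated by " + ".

Greedily peel off the largest Fibonacci term at each step:
subtract 2584 from 3552: 968 remains
subtract 610 from 968: 358 remains
subtract 233 from 358: 125 remains
subtract 89 from 125: 36 remains
subtract 34 from 36: 2 remains
subtract 2 from 2: 0 remains
So 3552 = 2584 + 610 + 233 + 89 + 34 + 2, with no two terms consecutive in the sequence.

2584 + 610 + 233 + 89 + 34 + 2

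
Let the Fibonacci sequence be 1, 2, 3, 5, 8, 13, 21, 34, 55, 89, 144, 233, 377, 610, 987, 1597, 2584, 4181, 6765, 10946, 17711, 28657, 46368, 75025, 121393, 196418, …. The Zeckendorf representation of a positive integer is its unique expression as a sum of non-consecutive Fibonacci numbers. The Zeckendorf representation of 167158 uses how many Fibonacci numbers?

8

Greedy algorithm:
subtract 121393 from 167158: 45765 remains
subtract 28657 from 45765: 17108 remains
subtract 10946 from 17108: 6162 remains
subtract 4181 from 6162: 1981 remains
subtract 1597 from 1981: 384 remains
subtract 377 from 384: 7 remains
subtract 5 from 7: 2 remains
subtract 2 from 2: 0 remains
167158 = 121393 + 28657 + 10946 + 4181 + 1597 + 377 + 5 + 2, which has 8 terms.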